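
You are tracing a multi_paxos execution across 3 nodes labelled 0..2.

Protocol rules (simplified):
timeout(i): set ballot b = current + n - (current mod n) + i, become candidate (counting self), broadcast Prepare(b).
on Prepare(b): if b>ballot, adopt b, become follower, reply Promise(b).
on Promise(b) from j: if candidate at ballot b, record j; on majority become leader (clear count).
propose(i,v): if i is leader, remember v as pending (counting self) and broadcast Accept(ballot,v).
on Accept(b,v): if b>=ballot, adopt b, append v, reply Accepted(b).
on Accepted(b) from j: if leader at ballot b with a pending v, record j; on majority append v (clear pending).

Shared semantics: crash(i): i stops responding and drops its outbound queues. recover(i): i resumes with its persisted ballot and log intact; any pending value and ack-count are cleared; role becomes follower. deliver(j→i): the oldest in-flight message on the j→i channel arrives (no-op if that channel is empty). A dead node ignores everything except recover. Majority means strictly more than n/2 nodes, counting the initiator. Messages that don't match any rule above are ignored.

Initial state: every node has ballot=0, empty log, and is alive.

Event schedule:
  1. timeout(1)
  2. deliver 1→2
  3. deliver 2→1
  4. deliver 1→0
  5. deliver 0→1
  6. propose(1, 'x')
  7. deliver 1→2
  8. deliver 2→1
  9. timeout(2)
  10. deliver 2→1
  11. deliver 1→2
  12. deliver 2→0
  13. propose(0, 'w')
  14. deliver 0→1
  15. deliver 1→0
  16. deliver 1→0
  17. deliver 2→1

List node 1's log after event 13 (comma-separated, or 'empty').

x

step 1 timeout(1): 1={cand,b=4,log=-}
step 2 deliver 1→2: 2={foll,b=4,log=-}
step 3 deliver 2→1: 1={lead,b=4,log=-}
step 4 deliver 1→0: 0={foll,b=4,log=-}
step 5 deliver 0→1: —
step 6 propose(1,'x'): —
step 7 deliver 1→2: 2={foll,b=4,log=x}
step 8 deliver 2→1: 1={lead,b=4,log=x}
step 9 timeout(2): 2={cand,b=8,log=x}
step 10 deliver 2→1: 1={foll,b=8,log=x}
step 11 deliver 1→2: 2={lead,b=8,log=x}
step 12 deliver 2→0: 0={foll,b=8,log=-}
step 13 propose(0,'w'): —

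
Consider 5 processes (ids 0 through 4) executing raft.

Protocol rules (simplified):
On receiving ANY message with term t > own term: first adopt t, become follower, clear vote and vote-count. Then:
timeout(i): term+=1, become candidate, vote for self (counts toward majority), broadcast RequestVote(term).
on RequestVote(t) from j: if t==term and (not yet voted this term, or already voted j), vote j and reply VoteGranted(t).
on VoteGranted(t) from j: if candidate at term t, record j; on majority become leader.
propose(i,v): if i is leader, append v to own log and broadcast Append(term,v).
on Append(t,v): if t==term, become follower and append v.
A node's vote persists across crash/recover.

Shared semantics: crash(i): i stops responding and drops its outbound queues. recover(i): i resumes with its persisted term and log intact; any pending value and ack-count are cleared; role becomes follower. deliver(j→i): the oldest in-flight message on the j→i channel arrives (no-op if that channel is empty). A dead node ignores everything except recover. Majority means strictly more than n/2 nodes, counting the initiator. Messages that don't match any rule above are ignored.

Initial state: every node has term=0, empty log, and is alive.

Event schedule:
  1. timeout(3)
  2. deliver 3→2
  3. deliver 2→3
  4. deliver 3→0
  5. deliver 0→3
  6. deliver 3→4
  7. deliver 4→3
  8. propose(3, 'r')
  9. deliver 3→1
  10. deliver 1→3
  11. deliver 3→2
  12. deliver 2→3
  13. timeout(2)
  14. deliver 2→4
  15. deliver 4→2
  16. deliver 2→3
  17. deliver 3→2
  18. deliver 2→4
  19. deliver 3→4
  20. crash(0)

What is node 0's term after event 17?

step 1 timeout(3): 3={cand,t=1,log=-}
step 2 deliver 3→2: 2={foll,t=1,log=-}
step 3 deliver 2→3: —
step 4 deliver 3→0: 0={foll,t=1,log=-}
step 5 deliver 0→3: 3={lead,t=1,log=-}
step 6 deliver 3→4: 4={foll,t=1,log=-}
step 7 deliver 4→3: —
step 8 propose(3,'r'): 3={lead,t=1,log=r}
step 9 deliver 3→1: 1={foll,t=1,log=-}
step 10 deliver 1→3: —
step 11 deliver 3→2: 2={foll,t=1,log=r}
step 12 deliver 2→3: —
step 13 timeout(2): 2={cand,t=2,log=r}
step 14 deliver 2→4: 4={foll,t=2,log=-}
step 15 deliver 4→2: —
step 16 deliver 2→3: 3={foll,t=2,log=r}
step 17 deliver 3→2: 2={lead,t=2,log=r}

1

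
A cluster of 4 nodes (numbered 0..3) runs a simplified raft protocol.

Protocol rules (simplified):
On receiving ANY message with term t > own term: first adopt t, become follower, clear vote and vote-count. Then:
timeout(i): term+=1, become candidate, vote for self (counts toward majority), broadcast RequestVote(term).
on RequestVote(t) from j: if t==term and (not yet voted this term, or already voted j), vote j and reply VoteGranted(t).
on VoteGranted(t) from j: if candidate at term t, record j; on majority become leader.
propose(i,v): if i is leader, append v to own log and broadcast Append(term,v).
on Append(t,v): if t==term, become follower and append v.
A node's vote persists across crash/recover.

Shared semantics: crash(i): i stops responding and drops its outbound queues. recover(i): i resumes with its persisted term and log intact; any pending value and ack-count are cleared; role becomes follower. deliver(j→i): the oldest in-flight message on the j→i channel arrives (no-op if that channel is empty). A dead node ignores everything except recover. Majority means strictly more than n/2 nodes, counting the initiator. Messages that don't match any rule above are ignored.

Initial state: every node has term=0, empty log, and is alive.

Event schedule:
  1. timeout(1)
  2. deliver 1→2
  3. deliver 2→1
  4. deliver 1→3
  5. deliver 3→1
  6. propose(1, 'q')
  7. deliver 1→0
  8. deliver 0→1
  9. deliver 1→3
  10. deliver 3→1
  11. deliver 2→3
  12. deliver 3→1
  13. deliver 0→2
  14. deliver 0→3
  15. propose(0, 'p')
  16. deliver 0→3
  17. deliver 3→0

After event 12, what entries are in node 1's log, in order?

after 1 — timeout(1): n1:cand/t1/[-]
after 2 — deliver 1→2: n2:foll/t1/[-]
after 3 — deliver 2→1: ·
after 4 — deliver 1→3: n3:foll/t1/[-]
after 5 — deliver 3→1: n1:lead/t1/[-]
after 6 — propose(1,'q'): n1:lead/t1/[q]
after 7 — deliver 1→0: n0:foll/t1/[-]
after 8 — deliver 0→1: ·
after 9 — deliver 1→3: n3:foll/t1/[q]
after 10 — deliver 3→1: ·
after 11 — deliver 2→3: ·
after 12 — deliver 3→1: ·

q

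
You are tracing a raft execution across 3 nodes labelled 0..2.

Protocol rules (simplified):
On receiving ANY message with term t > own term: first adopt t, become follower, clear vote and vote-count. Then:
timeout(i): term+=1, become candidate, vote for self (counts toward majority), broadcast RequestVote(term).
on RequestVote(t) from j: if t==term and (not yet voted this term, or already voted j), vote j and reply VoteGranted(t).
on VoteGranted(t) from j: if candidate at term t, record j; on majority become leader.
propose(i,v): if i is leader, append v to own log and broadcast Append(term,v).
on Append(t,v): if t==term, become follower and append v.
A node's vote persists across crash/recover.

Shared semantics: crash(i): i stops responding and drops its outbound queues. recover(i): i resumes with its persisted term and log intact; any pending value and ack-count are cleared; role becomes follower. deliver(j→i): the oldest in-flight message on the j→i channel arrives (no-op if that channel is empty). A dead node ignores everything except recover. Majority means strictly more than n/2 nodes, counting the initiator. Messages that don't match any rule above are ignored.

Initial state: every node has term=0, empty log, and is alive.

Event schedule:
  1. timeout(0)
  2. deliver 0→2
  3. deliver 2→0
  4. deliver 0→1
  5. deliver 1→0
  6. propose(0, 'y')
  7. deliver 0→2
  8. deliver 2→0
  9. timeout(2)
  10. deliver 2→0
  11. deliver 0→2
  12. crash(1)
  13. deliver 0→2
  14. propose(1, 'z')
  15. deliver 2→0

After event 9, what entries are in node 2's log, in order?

step 1 timeout(0): 0={cand,t=1,log=-}
step 2 deliver 0→2: 2={foll,t=1,log=-}
step 3 deliver 2→0: 0={lead,t=1,log=-}
step 4 deliver 0→1: 1={foll,t=1,log=-}
step 5 deliver 1→0: —
step 6 propose(0,'y'): 0={lead,t=1,log=y}
step 7 deliver 0→2: 2={foll,t=1,log=y}
step 8 deliver 2→0: —
step 9 timeout(2): 2={cand,t=2,log=y}

y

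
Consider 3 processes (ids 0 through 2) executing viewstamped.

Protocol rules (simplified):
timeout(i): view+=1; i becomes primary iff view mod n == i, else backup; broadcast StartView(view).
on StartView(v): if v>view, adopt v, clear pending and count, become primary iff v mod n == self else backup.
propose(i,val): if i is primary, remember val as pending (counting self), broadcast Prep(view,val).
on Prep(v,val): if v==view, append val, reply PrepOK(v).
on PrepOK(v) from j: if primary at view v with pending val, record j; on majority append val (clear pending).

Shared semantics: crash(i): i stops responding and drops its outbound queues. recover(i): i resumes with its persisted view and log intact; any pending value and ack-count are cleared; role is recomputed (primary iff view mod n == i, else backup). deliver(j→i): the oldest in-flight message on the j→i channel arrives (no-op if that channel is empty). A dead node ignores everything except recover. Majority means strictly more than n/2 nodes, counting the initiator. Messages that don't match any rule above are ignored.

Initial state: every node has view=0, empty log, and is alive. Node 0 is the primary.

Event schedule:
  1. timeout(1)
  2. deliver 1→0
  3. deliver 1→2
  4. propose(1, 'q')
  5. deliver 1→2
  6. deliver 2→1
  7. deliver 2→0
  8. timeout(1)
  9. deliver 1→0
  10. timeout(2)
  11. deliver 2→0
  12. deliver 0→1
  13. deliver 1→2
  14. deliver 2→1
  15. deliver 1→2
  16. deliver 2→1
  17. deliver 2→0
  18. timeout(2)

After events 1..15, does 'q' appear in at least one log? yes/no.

step 1 timeout(1): 1={prim,v=1,log=-}
step 2 deliver 1→0: 0={back,v=1,log=-}
step 3 deliver 1→2: 2={back,v=1,log=-}
step 4 propose(1,'q'): —
step 5 deliver 1→2: 2={back,v=1,log=q}
step 6 deliver 2→1: 1={prim,v=1,log=q}
step 7 deliver 2→0: —
step 8 timeout(1): 1={back,v=2,log=q}
step 9 deliver 1→0: 0={back,v=1,log=q}
step 10 timeout(2): 2={prim,v=2,log=q}
step 11 deliver 2→0: 0={back,v=2,log=q}
step 12 deliver 0→1: —
step 13 deliver 1→2: —
step 14 deliver 2→1: —
step 15 deliver 1→2: —

yes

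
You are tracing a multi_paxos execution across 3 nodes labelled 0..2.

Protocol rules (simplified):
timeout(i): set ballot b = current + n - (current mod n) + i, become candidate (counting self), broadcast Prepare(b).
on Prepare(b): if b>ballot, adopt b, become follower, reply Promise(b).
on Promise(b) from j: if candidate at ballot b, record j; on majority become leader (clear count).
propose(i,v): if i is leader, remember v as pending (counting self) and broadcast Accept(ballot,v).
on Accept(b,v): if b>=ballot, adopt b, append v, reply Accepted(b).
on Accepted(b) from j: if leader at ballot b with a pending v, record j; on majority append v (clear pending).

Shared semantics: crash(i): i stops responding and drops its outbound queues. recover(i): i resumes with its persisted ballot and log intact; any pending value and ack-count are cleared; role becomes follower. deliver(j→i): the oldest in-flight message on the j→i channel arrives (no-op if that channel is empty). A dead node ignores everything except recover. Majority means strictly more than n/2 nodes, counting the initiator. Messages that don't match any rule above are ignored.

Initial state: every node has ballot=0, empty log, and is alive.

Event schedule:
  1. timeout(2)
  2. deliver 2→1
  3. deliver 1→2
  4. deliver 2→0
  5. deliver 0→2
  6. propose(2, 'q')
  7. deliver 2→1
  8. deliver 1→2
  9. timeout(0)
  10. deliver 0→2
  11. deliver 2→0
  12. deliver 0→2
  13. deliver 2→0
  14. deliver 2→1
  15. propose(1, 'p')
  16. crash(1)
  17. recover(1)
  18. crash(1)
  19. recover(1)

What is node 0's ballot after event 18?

6

1. timeout(2):  <2:cand b5 ->
2. deliver 2→1:  <1:foll b5 ->
3. deliver 1→2:  <2:lead b5 ->
4. deliver 2→0:  <0:foll b5 ->
5. deliver 0→2:  nop
6. propose(2,'q'):  nop
7. deliver 2→1:  <1:foll b5 q>
8. deliver 1→2:  <2:lead b5 q>
9. timeout(0):  <0:cand b6 ->
10. deliver 0→2:  <2:foll b6 q>
11. deliver 2→0:  nop
12. deliver 0→2:  nop
13. deliver 2→0:  <0:lead b6 ->
14. deliver 2→1:  nop
15. propose(1,'p'):  nop
16. crash(1):  <1:✗foll b5 q>
17. recover(1):  <1:foll b5 q>
18. crash(1):  <1:✗foll b5 q>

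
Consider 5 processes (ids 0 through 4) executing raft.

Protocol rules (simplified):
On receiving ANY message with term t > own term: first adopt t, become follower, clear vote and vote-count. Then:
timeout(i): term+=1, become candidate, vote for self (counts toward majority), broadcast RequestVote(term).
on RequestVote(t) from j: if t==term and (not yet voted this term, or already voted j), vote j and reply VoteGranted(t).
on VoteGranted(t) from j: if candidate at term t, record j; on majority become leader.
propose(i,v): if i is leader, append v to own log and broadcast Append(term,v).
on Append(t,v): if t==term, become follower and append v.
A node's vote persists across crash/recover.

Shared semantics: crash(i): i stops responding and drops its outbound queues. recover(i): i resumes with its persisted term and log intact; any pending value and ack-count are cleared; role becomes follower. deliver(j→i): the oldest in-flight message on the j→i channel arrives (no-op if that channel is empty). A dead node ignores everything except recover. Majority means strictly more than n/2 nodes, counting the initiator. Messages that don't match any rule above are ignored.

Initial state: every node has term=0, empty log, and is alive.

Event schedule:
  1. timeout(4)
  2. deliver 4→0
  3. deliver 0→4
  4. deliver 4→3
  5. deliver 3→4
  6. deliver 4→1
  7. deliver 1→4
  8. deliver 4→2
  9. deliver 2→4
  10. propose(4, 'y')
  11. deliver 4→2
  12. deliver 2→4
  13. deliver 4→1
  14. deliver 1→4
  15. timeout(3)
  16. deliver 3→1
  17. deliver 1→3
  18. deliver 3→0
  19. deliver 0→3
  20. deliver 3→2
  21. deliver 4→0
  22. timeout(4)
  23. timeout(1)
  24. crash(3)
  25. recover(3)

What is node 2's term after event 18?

after 1 — timeout(4): n4:cand/t1/[-]
after 2 — deliver 4→0: n0:foll/t1/[-]
after 3 — deliver 0→4: ·
after 4 — deliver 4→3: n3:foll/t1/[-]
after 5 — deliver 3→4: n4:lead/t1/[-]
after 6 — deliver 4→1: n1:foll/t1/[-]
after 7 — deliver 1→4: ·
after 8 — deliver 4→2: n2:foll/t1/[-]
after 9 — deliver 2→4: ·
after 10 — propose(4,'y'): n4:lead/t1/[y]
after 11 — deliver 4→2: n2:foll/t1/[y]
after 12 — deliver 2→4: ·
after 13 — deliver 4→1: n1:foll/t1/[y]
after 14 — deliver 1→4: ·
after 15 — timeout(3): n3:cand/t2/[-]
after 16 — deliver 3→1: n1:foll/t2/[y]
after 17 — deliver 1→3: ·
after 18 — deliver 3→0: n0:foll/t2/[-]

1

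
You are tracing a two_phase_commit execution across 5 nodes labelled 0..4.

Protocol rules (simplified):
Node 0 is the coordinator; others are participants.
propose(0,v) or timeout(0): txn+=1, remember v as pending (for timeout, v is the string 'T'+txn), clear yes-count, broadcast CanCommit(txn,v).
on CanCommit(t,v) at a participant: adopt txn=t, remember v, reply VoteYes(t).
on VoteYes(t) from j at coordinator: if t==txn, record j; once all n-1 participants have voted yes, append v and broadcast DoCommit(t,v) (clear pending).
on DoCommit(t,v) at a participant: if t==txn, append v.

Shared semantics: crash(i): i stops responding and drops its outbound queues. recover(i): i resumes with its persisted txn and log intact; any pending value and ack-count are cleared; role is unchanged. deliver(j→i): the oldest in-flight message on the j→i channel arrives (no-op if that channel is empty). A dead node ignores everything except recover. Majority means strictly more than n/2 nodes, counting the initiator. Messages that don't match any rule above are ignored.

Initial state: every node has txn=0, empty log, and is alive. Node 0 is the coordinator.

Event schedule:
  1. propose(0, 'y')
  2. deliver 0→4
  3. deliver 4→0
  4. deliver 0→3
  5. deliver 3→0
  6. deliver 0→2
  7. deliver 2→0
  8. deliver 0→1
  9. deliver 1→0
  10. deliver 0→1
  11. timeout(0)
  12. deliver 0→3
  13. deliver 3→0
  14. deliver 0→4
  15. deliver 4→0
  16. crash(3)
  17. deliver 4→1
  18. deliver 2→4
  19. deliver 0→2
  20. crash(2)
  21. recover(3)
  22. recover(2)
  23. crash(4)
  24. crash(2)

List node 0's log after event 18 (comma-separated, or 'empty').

y

e1 propose(0,'y'): 0[coor,t=1,-]
e2 deliver 0→4: 4[part,t=1,-]
e3 deliver 4→0: ·
e4 deliver 0→3: 3[part,t=1,-]
e5 deliver 3→0: ·
e6 deliver 0→2: 2[part,t=1,-]
e7 deliver 2→0: ·
e8 deliver 0→1: 1[part,t=1,-]
e9 deliver 1→0: 0[coor,t=1,y]
e10 deliver 0→1: 1[part,t=1,y]
e11 timeout(0): 0[coor,t=2,y]
e12 deliver 0→3: 3[part,t=1,y]
e13 deliver 3→0: ·
e14 deliver 0→4: 4[part,t=1,y]
e15 deliver 4→0: ·
e16 crash(3): 3[✗part,t=1,y]
e17 deliver 4→1: ·
e18 deliver 2→4: ·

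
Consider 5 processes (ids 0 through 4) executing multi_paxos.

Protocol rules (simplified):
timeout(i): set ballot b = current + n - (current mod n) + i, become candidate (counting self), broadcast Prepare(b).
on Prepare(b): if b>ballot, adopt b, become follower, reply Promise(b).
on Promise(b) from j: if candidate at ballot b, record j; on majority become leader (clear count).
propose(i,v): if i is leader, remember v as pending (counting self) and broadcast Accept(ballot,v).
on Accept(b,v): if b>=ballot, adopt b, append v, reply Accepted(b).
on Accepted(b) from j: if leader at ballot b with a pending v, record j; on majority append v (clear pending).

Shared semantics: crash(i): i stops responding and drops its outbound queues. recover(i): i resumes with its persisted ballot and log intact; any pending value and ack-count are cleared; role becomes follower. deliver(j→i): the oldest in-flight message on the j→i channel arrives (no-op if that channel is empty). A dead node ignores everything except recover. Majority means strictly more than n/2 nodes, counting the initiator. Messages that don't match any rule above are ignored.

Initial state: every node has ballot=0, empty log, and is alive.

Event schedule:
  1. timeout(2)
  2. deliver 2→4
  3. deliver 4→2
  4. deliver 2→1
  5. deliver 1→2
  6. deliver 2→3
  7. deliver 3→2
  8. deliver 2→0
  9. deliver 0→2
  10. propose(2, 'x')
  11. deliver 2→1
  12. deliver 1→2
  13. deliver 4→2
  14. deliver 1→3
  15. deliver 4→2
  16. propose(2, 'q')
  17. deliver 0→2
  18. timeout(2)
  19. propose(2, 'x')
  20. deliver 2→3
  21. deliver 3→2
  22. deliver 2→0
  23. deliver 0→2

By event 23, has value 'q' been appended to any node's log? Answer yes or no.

no

1. timeout(2):  <2:cand b7 ->
2. deliver 2→4:  <4:foll b7 ->
3. deliver 4→2:  nop
4. deliver 2→1:  <1:foll b7 ->
5. deliver 1→2:  <2:lead b7 ->
6. deliver 2→3:  <3:foll b7 ->
7. deliver 3→2:  nop
8. deliver 2→0:  <0:foll b7 ->
9. deliver 0→2:  nop
10. propose(2,'x'):  nop
11. deliver 2→1:  <1:foll b7 x>
12. deliver 1→2:  nop
13. deliver 4→2:  nop
14. deliver 1→3:  nop
15. deliver 4→2:  nop
16. propose(2,'q'):  nop
17. deliver 0→2:  nop
18. timeout(2):  <2:cand b12 ->
19. propose(2,'x'):  nop
20. deliver 2→3:  <3:foll b7 x>
21. deliver 3→2:  nop
22. deliver 2→0:  <0:foll b7 x>
23. deliver 0→2:  nop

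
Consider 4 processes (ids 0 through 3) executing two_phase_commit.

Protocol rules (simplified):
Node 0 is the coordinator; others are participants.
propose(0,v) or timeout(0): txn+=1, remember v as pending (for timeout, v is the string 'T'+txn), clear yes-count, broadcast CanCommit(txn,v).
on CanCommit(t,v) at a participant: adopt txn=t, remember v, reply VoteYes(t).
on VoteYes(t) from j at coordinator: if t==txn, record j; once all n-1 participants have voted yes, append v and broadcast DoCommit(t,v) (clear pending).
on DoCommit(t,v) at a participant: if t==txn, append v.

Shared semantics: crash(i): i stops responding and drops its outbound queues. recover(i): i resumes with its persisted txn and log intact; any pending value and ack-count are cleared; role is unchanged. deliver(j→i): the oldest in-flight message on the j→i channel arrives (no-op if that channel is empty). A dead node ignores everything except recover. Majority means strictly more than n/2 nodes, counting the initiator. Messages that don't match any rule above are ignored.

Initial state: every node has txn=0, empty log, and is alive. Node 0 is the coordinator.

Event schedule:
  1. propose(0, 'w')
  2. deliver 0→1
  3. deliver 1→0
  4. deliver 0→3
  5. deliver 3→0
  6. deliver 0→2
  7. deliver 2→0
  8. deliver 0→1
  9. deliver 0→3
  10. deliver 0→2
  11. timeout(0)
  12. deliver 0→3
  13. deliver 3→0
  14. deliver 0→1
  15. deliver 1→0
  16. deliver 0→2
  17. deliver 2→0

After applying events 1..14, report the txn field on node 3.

step 1 propose(0,'w'): 0={coor,t=1,log=-}
step 2 deliver 0→1: 1={part,t=1,log=-}
step 3 deliver 1→0: —
step 4 deliver 0→3: 3={part,t=1,log=-}
step 5 deliver 3→0: —
step 6 deliver 0→2: 2={part,t=1,log=-}
step 7 deliver 2→0: 0={coor,t=1,log=w}
step 8 deliver 0→1: 1={part,t=1,log=w}
step 9 deliver 0→3: 3={part,t=1,log=w}
step 10 deliver 0→2: 2={part,t=1,log=w}
step 11 timeout(0): 0={coor,t=2,log=w}
step 12 deliver 0→3: 3={part,t=2,log=w}
step 13 deliver 3→0: —
step 14 deliver 0→1: 1={part,t=2,log=w}

2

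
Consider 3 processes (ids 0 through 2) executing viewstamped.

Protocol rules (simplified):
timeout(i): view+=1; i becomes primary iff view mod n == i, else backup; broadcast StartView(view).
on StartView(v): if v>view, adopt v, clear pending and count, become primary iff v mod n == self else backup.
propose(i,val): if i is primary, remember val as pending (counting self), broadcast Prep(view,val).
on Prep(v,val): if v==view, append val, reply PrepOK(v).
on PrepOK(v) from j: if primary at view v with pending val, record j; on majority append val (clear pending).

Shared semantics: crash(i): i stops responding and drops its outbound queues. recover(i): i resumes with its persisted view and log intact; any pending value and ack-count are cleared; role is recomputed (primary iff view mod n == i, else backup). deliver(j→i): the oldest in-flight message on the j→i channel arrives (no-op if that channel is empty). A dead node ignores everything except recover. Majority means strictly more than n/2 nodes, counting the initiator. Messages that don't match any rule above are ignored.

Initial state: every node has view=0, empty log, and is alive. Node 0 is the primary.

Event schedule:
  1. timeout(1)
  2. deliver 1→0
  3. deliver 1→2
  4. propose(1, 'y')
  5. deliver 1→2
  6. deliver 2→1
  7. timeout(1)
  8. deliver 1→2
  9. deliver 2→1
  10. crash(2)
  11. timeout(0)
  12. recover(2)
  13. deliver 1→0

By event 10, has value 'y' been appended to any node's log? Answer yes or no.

yes

step 1 timeout(1): 1={prim,v=1,log=-}
step 2 deliver 1→0: 0={back,v=1,log=-}
step 3 deliver 1→2: 2={back,v=1,log=-}
step 4 propose(1,'y'): —
step 5 deliver 1→2: 2={back,v=1,log=y}
step 6 deliver 2→1: 1={prim,v=1,log=y}
step 7 timeout(1): 1={back,v=2,log=y}
step 8 deliver 1→2: 2={prim,v=2,log=y}
step 9 deliver 2→1: —
step 10 crash(2): 2={✗prim,v=2,log=y}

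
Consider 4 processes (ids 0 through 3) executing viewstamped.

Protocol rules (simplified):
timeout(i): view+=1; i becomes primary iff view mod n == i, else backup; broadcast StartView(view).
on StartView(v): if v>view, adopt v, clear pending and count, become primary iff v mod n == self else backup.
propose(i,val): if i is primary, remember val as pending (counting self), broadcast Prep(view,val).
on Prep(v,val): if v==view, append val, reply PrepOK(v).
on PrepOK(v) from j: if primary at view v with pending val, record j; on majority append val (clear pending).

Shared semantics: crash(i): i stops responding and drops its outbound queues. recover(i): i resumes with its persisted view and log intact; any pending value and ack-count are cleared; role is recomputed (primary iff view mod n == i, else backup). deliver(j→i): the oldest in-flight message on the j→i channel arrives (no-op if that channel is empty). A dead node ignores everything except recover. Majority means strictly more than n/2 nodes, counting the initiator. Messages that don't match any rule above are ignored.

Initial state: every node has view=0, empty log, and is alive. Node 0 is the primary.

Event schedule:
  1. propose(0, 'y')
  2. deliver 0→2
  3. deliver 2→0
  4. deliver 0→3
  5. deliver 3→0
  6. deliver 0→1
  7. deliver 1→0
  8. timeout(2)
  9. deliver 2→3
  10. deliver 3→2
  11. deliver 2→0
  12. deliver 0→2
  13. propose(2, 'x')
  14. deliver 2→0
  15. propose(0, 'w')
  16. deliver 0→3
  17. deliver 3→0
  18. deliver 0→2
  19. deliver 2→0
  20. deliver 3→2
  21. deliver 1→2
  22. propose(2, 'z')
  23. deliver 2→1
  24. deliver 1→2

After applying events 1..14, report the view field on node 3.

e1 propose(0,'y'): ·
e2 deliver 0→2: 2[back,v=0,y]
e3 deliver 2→0: ·
e4 deliver 0→3: 3[back,v=0,y]
e5 deliver 3→0: 0[prim,v=0,y]
e6 deliver 0→1: 1[back,v=0,y]
e7 deliver 1→0: ·
e8 timeout(2): 2[back,v=1,y]
e9 deliver 2→3: 3[back,v=1,y]
e10 deliver 3→2: ·
e11 deliver 2→0: 0[back,v=1,y]
e12 deliver 0→2: ·
e13 propose(2,'x'): ·
e14 deliver 2→0: ·

1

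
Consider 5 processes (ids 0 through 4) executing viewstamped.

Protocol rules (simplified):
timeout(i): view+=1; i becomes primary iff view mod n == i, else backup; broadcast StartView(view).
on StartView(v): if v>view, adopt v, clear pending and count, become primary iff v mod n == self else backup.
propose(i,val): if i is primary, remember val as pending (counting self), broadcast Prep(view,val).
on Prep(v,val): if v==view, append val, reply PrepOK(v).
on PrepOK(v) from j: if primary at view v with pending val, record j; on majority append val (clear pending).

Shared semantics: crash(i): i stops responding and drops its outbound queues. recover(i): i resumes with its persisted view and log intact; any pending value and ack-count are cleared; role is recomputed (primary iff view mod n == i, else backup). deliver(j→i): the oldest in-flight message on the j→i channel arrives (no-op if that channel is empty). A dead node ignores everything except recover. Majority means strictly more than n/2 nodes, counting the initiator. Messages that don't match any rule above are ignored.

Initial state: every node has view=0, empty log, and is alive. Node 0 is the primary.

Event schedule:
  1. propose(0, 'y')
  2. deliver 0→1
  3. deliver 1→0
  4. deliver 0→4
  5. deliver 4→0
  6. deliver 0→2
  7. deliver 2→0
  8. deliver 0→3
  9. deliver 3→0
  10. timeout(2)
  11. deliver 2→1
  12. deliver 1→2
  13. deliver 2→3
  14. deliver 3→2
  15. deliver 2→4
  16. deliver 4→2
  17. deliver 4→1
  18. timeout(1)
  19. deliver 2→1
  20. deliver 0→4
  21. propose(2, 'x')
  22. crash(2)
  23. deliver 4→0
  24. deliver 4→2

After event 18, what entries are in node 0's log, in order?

[1] propose(0,'y') → ∅
[2] deliver 0→1 → N1(back v0 [y])
[3] deliver 1→0 → ∅
[4] deliver 0→4 → N4(back v0 [y])
[5] deliver 4→0 → N0(prim v0 [y])
[6] deliver 0→2 → N2(back v0 [y])
[7] deliver 2→0 → ∅
[8] deliver 0→3 → N3(back v0 [y])
[9] deliver 3→0 → ∅
[10] timeout(2) → N2(back v1 [y])
[11] deliver 2→1 → N1(prim v1 [y])
[12] deliver 1→2 → ∅
[13] deliver 2→3 → N3(back v1 [y])
[14] deliver 3→2 → ∅
[15] deliver 2→4 → N4(back v1 [y])
[16] deliver 4→2 → ∅
[17] deliver 4→1 → ∅
[18] timeout(1) → N1(back v2 [y])

y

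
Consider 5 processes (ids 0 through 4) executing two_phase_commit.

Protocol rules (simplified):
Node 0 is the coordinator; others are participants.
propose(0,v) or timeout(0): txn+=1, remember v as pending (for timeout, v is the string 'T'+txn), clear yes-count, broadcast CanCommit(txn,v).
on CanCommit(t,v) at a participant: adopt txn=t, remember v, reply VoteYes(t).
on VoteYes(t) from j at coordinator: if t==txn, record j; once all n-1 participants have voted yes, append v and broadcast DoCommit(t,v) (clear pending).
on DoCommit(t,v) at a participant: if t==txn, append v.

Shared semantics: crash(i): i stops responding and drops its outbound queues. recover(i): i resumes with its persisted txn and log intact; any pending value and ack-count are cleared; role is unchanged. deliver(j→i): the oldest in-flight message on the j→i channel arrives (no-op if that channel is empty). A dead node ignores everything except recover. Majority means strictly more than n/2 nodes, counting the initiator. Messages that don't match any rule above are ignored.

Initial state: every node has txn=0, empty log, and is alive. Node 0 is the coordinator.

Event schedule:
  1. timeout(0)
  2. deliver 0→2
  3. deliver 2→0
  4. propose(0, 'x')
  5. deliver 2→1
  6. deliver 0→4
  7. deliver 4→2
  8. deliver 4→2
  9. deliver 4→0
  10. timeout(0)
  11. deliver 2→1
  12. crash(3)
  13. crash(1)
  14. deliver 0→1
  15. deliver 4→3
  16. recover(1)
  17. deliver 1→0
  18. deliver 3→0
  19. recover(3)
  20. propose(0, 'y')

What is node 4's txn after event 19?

after 1 — timeout(0): n0:coor/t1/[-]
after 2 — deliver 0→2: n2:part/t1/[-]
after 3 — deliver 2→0: ·
after 4 — propose(0,'x'): n0:coor/t2/[-]
after 5 — deliver 2→1: ·
after 6 — deliver 0→4: n4:part/t1/[-]
after 7 — deliver 4→2: ·
after 8 — deliver 4→2: ·
after 9 — deliver 4→0: ·
after 10 — timeout(0): n0:coor/t3/[-]
after 11 — deliver 2→1: ·
after 12 — crash(3): n3:✗part/t0/[-]
after 13 — crash(1): n1:✗part/t0/[-]
after 14 — deliver 0→1: ·
after 15 — deliver 4→3: ·
after 16 — recover(1): n1:part/t0/[-]
after 17 — deliver 1→0: ·
after 18 — deliver 3→0: ·
after 19 — recover(3): n3:part/t0/[-]

1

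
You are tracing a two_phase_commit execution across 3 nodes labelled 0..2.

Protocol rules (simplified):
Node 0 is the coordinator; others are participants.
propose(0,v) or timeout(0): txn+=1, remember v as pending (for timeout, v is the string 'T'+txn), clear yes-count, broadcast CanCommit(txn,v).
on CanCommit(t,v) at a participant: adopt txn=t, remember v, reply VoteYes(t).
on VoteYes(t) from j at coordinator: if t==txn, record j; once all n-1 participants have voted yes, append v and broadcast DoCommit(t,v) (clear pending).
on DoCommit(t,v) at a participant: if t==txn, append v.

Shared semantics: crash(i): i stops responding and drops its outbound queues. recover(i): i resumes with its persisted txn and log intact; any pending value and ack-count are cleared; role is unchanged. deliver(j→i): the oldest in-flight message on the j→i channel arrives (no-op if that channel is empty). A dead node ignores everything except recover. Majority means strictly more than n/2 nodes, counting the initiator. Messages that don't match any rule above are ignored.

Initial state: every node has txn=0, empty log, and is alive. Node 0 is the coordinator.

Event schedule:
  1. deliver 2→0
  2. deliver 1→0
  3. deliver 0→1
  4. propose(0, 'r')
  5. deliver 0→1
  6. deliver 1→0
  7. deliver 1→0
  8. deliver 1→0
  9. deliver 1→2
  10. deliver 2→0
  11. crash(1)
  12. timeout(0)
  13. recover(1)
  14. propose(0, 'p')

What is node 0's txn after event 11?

1

step 1 deliver 2→0: —
step 2 deliver 1→0: —
step 3 deliver 0→1: —
step 4 propose(0,'r'): 0={coor,t=1,log=-}
step 5 deliver 0→1: 1={part,t=1,log=-}
step 6 deliver 1→0: —
step 7 deliver 1→0: —
step 8 deliver 1→0: —
step 9 deliver 1→2: —
step 10 deliver 2→0: —
step 11 crash(1): 1={✗part,t=1,log=-}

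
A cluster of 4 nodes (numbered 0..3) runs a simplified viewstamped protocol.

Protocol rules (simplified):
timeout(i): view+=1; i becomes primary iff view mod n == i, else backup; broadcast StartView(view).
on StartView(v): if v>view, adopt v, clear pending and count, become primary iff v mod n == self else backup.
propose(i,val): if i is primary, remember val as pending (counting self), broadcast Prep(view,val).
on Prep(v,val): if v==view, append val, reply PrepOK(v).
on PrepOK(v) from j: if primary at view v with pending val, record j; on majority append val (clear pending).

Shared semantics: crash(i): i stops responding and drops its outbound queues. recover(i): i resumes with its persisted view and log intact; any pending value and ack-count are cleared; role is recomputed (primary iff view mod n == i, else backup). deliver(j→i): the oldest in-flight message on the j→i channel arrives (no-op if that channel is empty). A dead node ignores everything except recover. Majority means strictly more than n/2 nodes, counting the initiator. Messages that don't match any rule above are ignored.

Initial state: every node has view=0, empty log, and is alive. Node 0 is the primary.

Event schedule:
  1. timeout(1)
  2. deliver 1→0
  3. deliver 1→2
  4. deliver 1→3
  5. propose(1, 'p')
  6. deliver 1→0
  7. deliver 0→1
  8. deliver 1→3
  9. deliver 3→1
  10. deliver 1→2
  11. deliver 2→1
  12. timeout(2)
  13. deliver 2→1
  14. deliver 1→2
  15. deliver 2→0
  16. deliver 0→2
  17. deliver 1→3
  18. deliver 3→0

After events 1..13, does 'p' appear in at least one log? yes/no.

yes

[1] timeout(1) → N1(prim v1 [-])
[2] deliver 1→0 → N0(back v1 [-])
[3] deliver 1→2 → N2(back v1 [-])
[4] deliver 1→3 → N3(back v1 [-])
[5] propose(1,'p') → ∅
[6] deliver 1→0 → N0(back v1 [p])
[7] deliver 0→1 → ∅
[8] deliver 1→3 → N3(back v1 [p])
[9] deliver 3→1 → N1(prim v1 [p])
[10] deliver 1→2 → N2(back v1 [p])
[11] deliver 2→1 → ∅
[12] timeout(2) → N2(prim v2 [p])
[13] deliver 2→1 → N1(back v2 [p])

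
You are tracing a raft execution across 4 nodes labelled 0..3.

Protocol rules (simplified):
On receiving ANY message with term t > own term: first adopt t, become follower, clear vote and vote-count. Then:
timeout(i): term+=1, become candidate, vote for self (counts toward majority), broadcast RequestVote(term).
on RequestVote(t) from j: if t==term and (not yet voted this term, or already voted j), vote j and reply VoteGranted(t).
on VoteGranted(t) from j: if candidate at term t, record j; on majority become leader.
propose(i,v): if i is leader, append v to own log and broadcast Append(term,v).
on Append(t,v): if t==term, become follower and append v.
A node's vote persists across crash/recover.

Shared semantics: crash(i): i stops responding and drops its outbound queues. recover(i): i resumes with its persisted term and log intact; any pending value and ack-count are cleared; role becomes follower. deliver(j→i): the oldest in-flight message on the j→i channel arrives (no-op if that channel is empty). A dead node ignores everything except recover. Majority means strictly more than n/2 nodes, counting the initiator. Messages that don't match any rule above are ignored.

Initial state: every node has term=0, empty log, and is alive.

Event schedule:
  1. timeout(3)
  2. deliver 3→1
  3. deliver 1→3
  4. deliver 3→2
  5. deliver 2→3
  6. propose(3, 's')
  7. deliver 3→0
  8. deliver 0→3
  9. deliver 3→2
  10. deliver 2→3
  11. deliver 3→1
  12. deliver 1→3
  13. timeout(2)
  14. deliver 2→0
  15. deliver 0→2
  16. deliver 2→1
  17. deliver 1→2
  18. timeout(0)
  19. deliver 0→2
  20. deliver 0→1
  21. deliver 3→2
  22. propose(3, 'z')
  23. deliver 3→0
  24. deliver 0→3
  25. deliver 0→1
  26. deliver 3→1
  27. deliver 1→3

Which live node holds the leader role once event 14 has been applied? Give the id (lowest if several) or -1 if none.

step 1 timeout(3): 3={cand,t=1,log=-}
step 2 deliver 3→1: 1={foll,t=1,log=-}
step 3 deliver 1→3: —
step 4 deliver 3→2: 2={foll,t=1,log=-}
step 5 deliver 2→3: 3={lead,t=1,log=-}
step 6 propose(3,'s'): 3={lead,t=1,log=s}
step 7 deliver 3→0: 0={foll,t=1,log=-}
step 8 deliver 0→3: —
step 9 deliver 3→2: 2={foll,t=1,log=s}
step 10 deliver 2→3: —
step 11 deliver 3→1: 1={foll,t=1,log=s}
step 12 deliver 1→3: —
step 13 timeout(2): 2={cand,t=2,log=s}
step 14 deliver 2→0: 0={foll,t=2,log=-}

3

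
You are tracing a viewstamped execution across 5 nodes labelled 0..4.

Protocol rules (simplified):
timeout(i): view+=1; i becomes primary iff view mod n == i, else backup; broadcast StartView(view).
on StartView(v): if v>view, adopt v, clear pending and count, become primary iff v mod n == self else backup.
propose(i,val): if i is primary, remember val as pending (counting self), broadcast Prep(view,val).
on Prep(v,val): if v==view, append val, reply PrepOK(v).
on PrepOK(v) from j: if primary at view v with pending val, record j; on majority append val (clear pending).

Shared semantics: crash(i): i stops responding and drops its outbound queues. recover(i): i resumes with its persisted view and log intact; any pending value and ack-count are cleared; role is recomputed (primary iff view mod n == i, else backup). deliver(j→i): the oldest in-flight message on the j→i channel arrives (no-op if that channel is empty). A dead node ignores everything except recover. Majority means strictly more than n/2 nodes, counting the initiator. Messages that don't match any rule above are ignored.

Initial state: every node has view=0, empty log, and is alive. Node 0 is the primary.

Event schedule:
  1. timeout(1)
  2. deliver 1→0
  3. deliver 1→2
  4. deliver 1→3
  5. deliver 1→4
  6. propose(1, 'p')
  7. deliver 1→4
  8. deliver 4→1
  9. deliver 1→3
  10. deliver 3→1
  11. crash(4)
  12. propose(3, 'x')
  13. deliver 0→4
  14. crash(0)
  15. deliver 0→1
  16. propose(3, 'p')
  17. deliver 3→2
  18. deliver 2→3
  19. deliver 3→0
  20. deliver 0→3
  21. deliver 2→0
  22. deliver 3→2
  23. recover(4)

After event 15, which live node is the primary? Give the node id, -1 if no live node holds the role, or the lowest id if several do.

1. timeout(1):  <1:prim v1 ->
2. deliver 1→0:  <0:back v1 ->
3. deliver 1→2:  <2:back v1 ->
4. deliver 1→3:  <3:back v1 ->
5. deliver 1→4:  <4:back v1 ->
6. propose(1,'p'):  nop
7. deliver 1→4:  <4:back v1 p>
8. deliver 4→1:  nop
9. deliver 1→3:  <3:back v1 p>
10. deliver 3→1:  <1:prim v1 p>
11. crash(4):  <4:✗back v1 p>
12. propose(3,'x'):  nop
13. deliver 0→4:  nop
14. crash(0):  <0:✗back v1 ->
15. deliver 0→1:  nop

1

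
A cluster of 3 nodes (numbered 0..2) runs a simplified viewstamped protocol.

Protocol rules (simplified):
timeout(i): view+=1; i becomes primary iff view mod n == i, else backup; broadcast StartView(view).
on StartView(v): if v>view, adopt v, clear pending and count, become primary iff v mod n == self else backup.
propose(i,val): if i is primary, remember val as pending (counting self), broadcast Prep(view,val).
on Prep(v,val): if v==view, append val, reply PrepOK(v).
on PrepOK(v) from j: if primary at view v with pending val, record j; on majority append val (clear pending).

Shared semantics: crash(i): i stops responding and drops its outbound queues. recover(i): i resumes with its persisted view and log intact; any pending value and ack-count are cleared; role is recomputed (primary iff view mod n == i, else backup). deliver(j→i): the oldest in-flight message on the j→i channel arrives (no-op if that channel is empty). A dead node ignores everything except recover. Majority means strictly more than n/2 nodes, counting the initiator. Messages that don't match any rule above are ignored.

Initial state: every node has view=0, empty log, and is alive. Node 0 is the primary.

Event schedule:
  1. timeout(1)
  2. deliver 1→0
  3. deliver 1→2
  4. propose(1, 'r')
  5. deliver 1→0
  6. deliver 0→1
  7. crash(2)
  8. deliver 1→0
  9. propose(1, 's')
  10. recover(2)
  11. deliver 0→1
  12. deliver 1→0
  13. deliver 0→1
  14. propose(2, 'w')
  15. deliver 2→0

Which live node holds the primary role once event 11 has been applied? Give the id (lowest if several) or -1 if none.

1

1. timeout(1):  <1:prim v1 ->
2. deliver 1→0:  <0:back v1 ->
3. deliver 1→2:  <2:back v1 ->
4. propose(1,'r'):  nop
5. deliver 1→0:  <0:back v1 r>
6. deliver 0→1:  <1:prim v1 r>
7. crash(2):  <2:✗back v1 ->
8. deliver 1→0:  nop
9. propose(1,'s'):  nop
10. recover(2):  <2:back v1 ->
11. deliver 0→1:  nop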